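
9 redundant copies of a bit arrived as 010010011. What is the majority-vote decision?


Ones: 4 out of 9
Threshold: 5

0 (4/9 voted 1)


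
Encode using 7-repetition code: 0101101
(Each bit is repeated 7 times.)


Each bit -> 7 copies

0000000111111100000001111111111111100000001111111


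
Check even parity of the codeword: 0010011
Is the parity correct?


Number of 1s: 3

No, parity error (3 ones)


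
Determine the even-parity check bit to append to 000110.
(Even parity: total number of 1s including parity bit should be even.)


Number of 1s in data: 2
Parity bit: 0

0


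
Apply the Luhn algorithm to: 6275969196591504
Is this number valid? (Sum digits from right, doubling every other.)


Luhn sum = 76
76 mod 10 = 6

Invalid (Luhn sum mod 10 = 6)


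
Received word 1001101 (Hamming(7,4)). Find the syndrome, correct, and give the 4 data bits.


Syndrome = 7: error at position 7

Data: 0100 (corrected bit 7)


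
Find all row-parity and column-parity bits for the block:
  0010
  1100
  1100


Row parities: 100
Column parities: 0010

Row P: 100, Col P: 0010, Corner: 1


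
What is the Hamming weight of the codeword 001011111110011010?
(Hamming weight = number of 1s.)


Counting 1s in 001011111110011010

11


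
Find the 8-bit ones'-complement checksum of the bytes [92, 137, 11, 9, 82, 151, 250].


Sum = 732 mod 256 = 220
Complement = 35

35


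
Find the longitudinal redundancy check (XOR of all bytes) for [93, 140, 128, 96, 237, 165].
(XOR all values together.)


XOR chain: 93 ^ 140 ^ 128 ^ 96 ^ 237 ^ 165 = 121

121


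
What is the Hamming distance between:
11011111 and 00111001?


XOR: 11100110
Count of 1s: 5

5


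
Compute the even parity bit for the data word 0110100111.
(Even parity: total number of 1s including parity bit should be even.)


Number of 1s in data: 6
Parity bit: 0

0


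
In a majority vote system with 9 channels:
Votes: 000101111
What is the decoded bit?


Ones: 5 out of 9
Threshold: 5

1 (5/9 voted 1)


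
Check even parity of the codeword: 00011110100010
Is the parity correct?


Number of 1s: 6

Yes, parity is correct (6 ones)


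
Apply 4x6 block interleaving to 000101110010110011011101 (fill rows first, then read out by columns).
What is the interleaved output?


Matrix:
  000101
  110010
  110011
  011101
Read columns: 011001110001100101101011

011001110001100101101011


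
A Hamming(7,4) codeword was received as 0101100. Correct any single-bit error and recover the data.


Syndrome = 3: error at position 3

Data: 1100 (corrected bit 3)


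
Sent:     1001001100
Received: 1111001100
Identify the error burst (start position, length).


XOR: 0110000000

Burst at position 1, length 2


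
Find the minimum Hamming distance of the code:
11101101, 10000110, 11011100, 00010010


Comparing all pairs, minimum distance: 3
Can detect 2 errors, correct 1 errors

3


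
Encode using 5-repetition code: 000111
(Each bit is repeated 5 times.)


Each bit -> 5 copies

000000000000000111111111111111


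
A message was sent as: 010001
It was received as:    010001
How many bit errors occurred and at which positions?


XOR: 000000

0 errors (received matches sent)


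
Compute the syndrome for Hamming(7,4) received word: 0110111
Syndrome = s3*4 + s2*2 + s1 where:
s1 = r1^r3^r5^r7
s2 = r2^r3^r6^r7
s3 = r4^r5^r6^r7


s1=1, s2=0, s3=1

Syndrome = 5 (error at position 5)


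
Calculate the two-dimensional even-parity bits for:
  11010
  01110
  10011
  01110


Row parities: 1111
Column parities: 01001

Row P: 1111, Col P: 01001, Corner: 0


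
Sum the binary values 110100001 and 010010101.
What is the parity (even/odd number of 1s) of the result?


110100001 = 417
010010101 = 149
Sum = 566 = 1000110110
1s count = 5

odd parity (5 ones in 1000110110)


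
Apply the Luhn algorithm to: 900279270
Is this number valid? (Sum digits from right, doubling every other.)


Luhn sum = 36
36 mod 10 = 6

Invalid (Luhn sum mod 10 = 6)


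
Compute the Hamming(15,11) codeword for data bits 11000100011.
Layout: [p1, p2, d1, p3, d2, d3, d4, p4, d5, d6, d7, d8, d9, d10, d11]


Parity bits: p1=1, p2=0, p3=1, p4=1

101110010100011


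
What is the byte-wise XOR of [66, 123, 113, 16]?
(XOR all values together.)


XOR chain: 66 ^ 123 ^ 113 ^ 16 = 88

88


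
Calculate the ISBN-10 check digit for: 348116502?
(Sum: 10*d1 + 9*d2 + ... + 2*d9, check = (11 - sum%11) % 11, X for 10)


Weighted sum: 197
197 mod 11 = 10

Check digit: 1


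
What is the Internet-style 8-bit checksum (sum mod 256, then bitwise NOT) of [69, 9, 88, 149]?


Sum = 315 mod 256 = 59
Complement = 196

196


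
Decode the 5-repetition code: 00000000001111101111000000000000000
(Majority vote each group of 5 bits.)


Groups: 00000, 00000, 11111, 01111, 00000, 00000, 00000
Majority votes: 0011000

0011000


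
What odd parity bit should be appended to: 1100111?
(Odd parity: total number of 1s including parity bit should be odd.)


Number of 1s in data: 5
Parity bit: 0

0


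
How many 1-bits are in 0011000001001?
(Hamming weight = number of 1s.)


Counting 1s in 0011000001001

4


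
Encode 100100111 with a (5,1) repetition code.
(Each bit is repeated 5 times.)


Each bit -> 5 copies

111110000000000111110000000000111111111111111


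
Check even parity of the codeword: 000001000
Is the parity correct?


Number of 1s: 1

No, parity error (1 ones)


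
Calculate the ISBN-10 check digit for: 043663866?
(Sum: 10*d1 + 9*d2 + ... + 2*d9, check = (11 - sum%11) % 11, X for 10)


Weighted sum: 215
215 mod 11 = 6

Check digit: 5


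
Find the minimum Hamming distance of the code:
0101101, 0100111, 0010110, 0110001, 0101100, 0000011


Comparing all pairs, minimum distance: 1
Can detect 0 errors, correct 0 errors

1


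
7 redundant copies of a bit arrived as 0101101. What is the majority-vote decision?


Ones: 4 out of 7
Threshold: 4

1 (4/7 voted 1)


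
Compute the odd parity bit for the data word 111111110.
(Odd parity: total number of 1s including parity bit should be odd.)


Number of 1s in data: 8
Parity bit: 1

1


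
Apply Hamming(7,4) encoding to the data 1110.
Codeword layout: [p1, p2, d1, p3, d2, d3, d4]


Parity bits: p1=0, p2=0, p3=0

0010110


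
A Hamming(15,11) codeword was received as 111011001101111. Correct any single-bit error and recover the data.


Syndrome = 0: no error detected

Data: 11101101111 (no errors)


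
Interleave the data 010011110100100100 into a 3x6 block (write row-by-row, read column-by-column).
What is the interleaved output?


Matrix:
  010011
  110100
  100100
Read columns: 011110000011100100

011110000011100100


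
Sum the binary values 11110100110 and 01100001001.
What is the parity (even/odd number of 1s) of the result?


11110100110 = 1958
01100001001 = 777
Sum = 2735 = 101010101111
1s count = 8

even parity (8 ones in 101010101111)


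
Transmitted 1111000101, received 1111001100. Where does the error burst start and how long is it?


XOR: 0000001001

Burst at position 6, length 4


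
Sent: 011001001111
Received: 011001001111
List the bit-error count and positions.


XOR: 000000000000

0 errors (received matches sent)


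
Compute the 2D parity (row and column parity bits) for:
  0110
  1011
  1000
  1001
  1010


Row parities: 01100
Column parities: 0110

Row P: 01100, Col P: 0110, Corner: 0


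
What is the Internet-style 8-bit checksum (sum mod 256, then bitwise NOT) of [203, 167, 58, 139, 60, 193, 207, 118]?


Sum = 1145 mod 256 = 121
Complement = 134

134


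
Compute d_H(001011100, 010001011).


XOR: 011010111
Count of 1s: 6

6


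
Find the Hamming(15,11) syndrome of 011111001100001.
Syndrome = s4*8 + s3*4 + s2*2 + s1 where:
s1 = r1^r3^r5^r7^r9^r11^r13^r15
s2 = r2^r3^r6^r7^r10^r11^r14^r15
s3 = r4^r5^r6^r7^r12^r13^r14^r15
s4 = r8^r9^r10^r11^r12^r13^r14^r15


s1=0, s2=1, s3=0, s4=1

Syndrome = 10 (error at position 10)


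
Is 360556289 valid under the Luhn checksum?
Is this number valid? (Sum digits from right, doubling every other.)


Luhn sum = 33
33 mod 10 = 3

Invalid (Luhn sum mod 10 = 3)


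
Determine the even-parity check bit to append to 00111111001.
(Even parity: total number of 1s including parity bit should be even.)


Number of 1s in data: 7
Parity bit: 1

1


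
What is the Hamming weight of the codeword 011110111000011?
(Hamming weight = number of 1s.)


Counting 1s in 011110111000011

9


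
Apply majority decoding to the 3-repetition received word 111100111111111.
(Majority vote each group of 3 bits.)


Groups: 111, 100, 111, 111, 111
Majority votes: 10111

10111


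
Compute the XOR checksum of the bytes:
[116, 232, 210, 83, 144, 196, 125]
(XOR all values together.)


XOR chain: 116 ^ 232 ^ 210 ^ 83 ^ 144 ^ 196 ^ 125 = 52

52


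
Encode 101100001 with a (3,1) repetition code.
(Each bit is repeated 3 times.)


Each bit -> 3 copies

111000111111000000000000111


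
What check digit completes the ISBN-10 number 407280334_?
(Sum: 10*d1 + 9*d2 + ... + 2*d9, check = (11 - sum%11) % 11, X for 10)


Weighted sum: 187
187 mod 11 = 0

Check digit: 0


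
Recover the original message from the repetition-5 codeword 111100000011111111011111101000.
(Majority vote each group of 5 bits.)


Groups: 11110, 00000, 11111, 11101, 11111, 01000
Majority votes: 101110

101110


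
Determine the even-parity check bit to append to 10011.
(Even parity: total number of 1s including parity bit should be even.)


Number of 1s in data: 3
Parity bit: 1

1


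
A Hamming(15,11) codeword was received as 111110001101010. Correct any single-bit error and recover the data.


Syndrome = 0: no error detected

Data: 11001101010 (no errors)


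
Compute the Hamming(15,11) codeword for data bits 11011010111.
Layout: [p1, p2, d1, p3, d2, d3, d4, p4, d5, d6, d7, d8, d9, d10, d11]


Parity bits: p1=1, p2=1, p3=1, p4=1

111110111010111


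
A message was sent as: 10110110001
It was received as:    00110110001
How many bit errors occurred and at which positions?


XOR: 10000000000

1 error(s) at position(s): 0


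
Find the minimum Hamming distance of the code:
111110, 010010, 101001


Comparing all pairs, minimum distance: 3
Can detect 2 errors, correct 1 errors

3


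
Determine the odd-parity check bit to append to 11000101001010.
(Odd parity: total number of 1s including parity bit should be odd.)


Number of 1s in data: 6
Parity bit: 1

1


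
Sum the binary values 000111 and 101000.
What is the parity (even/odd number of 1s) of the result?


000111 = 7
101000 = 40
Sum = 47 = 101111
1s count = 5

odd parity (5 ones in 101111)


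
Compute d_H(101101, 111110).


XOR: 010011
Count of 1s: 3

3


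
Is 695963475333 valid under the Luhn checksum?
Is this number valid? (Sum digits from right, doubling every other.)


Luhn sum = 56
56 mod 10 = 6

Invalid (Luhn sum mod 10 = 6)


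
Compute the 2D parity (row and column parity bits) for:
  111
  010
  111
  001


Row parities: 1111
Column parities: 011

Row P: 1111, Col P: 011, Corner: 0


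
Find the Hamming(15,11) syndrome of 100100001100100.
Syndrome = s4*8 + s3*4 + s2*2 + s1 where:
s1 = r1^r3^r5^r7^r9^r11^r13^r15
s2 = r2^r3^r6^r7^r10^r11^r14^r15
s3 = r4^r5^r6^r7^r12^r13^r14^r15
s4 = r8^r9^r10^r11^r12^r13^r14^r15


s1=1, s2=1, s3=0, s4=1

Syndrome = 11 (error at position 11)


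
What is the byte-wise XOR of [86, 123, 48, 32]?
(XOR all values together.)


XOR chain: 86 ^ 123 ^ 48 ^ 32 = 61

61


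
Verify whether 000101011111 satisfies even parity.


Number of 1s: 7

No, parity error (7 ones)


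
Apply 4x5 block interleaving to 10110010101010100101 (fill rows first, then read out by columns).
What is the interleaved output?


Matrix:
  10110
  01010
  10101
  00101
Read columns: 10100100101111000011

10100100101111000011


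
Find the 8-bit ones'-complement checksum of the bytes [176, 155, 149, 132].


Sum = 612 mod 256 = 100
Complement = 155

155


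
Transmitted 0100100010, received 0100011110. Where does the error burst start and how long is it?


XOR: 0000111100

Burst at position 4, length 4


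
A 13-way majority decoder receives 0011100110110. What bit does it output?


Ones: 7 out of 13
Threshold: 7

1 (7/13 voted 1)


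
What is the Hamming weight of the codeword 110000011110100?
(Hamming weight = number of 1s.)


Counting 1s in 110000011110100

7


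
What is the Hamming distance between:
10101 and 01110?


XOR: 11011
Count of 1s: 4

4


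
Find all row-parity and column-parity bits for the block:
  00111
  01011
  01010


Row parities: 110
Column parities: 00110

Row P: 110, Col P: 00110, Corner: 0


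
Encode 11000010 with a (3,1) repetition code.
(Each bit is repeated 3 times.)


Each bit -> 3 copies

111111000000000000111000


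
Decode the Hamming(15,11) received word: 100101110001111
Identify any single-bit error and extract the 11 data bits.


Syndrome = 12: error at position 12

Data: 00110000111 (corrected bit 12)


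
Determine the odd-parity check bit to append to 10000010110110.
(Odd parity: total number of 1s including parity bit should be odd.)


Number of 1s in data: 6
Parity bit: 1

1


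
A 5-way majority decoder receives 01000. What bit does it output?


Ones: 1 out of 5
Threshold: 3

0 (1/5 voted 1)


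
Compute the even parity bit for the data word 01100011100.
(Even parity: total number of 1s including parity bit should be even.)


Number of 1s in data: 5
Parity bit: 1

1


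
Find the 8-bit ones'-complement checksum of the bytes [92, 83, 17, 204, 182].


Sum = 578 mod 256 = 66
Complement = 189

189


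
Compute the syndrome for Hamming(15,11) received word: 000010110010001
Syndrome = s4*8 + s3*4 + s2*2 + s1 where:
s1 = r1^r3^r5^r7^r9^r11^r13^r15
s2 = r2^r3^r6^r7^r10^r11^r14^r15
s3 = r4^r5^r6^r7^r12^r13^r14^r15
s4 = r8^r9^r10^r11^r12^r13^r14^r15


s1=0, s2=1, s3=1, s4=1

Syndrome = 14 (error at position 14)


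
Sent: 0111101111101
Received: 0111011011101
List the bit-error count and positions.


XOR: 0000110100000

3 error(s) at position(s): 4, 5, 7


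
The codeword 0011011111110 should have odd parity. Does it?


Number of 1s: 9

Yes, parity is correct (9 ones)


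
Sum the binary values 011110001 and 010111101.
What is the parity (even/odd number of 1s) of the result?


011110001 = 241
010111101 = 189
Sum = 430 = 110101110
1s count = 6

even parity (6 ones in 110101110)


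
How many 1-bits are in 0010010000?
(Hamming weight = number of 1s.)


Counting 1s in 0010010000

2


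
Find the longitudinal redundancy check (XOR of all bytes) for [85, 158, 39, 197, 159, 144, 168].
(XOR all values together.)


XOR chain: 85 ^ 158 ^ 39 ^ 197 ^ 159 ^ 144 ^ 168 = 142

142


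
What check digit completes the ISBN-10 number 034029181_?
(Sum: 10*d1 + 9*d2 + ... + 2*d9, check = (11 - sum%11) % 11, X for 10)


Weighted sum: 146
146 mod 11 = 3

Check digit: 8


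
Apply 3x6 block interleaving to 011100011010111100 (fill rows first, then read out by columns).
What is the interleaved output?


Matrix:
  011100
  011010
  111100
Read columns: 001111111101010000

001111111101010000


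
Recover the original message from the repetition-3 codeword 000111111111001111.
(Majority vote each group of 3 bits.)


Groups: 000, 111, 111, 111, 001, 111
Majority votes: 011101

011101


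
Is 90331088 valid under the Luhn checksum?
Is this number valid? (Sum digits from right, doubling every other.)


Luhn sum = 35
35 mod 10 = 5

Invalid (Luhn sum mod 10 = 5)


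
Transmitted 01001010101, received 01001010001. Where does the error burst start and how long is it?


XOR: 00000000100

Burst at position 8, length 1


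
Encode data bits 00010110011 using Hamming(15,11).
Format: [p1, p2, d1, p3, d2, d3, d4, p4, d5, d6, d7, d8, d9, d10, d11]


Parity bits: p1=1, p2=1, p3=1, p4=0

110100100110011


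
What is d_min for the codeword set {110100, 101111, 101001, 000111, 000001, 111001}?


Comparing all pairs, minimum distance: 1
Can detect 0 errors, correct 0 errors

1


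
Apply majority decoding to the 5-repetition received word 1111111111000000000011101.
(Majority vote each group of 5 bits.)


Groups: 11111, 11111, 00000, 00000, 11101
Majority votes: 11001

11001


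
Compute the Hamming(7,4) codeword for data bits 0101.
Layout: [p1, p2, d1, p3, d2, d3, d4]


Parity bits: p1=0, p2=1, p3=0

0100101


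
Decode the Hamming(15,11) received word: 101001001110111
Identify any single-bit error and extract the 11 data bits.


Syndrome = 0: no error detected

Data: 10101110111 (no errors)


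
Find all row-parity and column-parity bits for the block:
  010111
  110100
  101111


Row parities: 011
Column parities: 001100

Row P: 011, Col P: 001100, Corner: 0


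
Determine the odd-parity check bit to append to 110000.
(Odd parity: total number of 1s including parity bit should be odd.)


Number of 1s in data: 2
Parity bit: 1

1


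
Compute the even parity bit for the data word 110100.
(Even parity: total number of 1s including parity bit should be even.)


Number of 1s in data: 3
Parity bit: 1

1


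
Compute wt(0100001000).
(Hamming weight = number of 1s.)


Counting 1s in 0100001000

2


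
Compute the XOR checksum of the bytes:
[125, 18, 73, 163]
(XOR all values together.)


XOR chain: 125 ^ 18 ^ 73 ^ 163 = 133

133


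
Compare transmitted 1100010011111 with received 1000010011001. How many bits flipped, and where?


XOR: 0100000000110

3 error(s) at position(s): 1, 10, 11


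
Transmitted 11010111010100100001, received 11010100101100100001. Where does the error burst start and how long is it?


XOR: 00000011111000000000

Burst at position 6, length 5


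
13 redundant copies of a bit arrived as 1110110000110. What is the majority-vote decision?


Ones: 7 out of 13
Threshold: 7

1 (7/13 voted 1)


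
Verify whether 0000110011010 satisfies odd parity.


Number of 1s: 5

Yes, parity is correct (5 ones)


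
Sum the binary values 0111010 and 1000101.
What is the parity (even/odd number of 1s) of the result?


0111010 = 58
1000101 = 69
Sum = 127 = 1111111
1s count = 7

odd parity (7 ones in 1111111)


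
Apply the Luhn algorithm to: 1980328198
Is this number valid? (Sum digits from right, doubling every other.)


Luhn sum = 51
51 mod 10 = 1

Invalid (Luhn sum mod 10 = 1)


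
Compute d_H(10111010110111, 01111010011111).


XOR: 11000000101000
Count of 1s: 4

4


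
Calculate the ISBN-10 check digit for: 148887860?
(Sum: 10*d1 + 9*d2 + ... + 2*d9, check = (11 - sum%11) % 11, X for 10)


Weighted sum: 299
299 mod 11 = 2

Check digit: 9


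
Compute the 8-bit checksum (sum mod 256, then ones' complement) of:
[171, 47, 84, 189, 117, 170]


Sum = 778 mod 256 = 10
Complement = 245

245


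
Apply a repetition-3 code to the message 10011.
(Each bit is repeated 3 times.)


Each bit -> 3 copies

111000000111111


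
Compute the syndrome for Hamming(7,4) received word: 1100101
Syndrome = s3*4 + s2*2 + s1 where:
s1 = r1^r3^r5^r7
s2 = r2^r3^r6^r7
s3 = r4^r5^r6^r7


s1=1, s2=0, s3=0

Syndrome = 1 (error at position 1)


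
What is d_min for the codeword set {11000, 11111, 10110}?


Comparing all pairs, minimum distance: 2
Can detect 1 errors, correct 0 errors

2


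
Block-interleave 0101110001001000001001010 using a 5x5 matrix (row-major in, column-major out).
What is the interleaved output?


Matrix:
  01011
  10001
  00100
  00010
  01010
Read columns: 0100010001001001001111000

0100010001001001001111000


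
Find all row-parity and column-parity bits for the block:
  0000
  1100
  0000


Row parities: 000
Column parities: 1100

Row P: 000, Col P: 1100, Corner: 0


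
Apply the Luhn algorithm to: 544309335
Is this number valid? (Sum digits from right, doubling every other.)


Luhn sum = 46
46 mod 10 = 6

Invalid (Luhn sum mod 10 = 6)


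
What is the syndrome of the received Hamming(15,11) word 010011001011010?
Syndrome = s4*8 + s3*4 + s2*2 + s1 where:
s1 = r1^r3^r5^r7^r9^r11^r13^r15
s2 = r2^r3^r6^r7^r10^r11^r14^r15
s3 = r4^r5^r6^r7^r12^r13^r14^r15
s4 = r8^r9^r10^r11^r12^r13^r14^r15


s1=1, s2=0, s3=0, s4=0

Syndrome = 1 (error at position 1)


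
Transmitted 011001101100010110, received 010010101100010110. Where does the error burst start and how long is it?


XOR: 001011000000000000

Burst at position 2, length 4


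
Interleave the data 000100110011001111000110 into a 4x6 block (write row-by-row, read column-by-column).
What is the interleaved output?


Matrix:
  000100
  110011
  001111
  000110
Read columns: 010001000010101101110110

010001000010101101110110


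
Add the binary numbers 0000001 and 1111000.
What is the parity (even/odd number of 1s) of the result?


0000001 = 1
1111000 = 120
Sum = 121 = 1111001
1s count = 5

odd parity (5 ones in 1111001)


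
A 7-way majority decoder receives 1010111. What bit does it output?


Ones: 5 out of 7
Threshold: 4

1 (5/7 voted 1)


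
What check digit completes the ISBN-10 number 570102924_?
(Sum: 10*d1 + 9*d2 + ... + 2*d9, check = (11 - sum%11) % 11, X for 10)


Weighted sum: 180
180 mod 11 = 4

Check digit: 7


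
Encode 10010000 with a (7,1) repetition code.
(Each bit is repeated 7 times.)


Each bit -> 7 copies

11111110000000000000011111110000000000000000000000000000


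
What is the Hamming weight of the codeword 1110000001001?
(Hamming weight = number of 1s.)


Counting 1s in 1110000001001

5


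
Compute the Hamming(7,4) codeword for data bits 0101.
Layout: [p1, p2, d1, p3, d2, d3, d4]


Parity bits: p1=0, p2=1, p3=0

0100101


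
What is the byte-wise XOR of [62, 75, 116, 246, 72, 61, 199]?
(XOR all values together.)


XOR chain: 62 ^ 75 ^ 116 ^ 246 ^ 72 ^ 61 ^ 199 = 69

69


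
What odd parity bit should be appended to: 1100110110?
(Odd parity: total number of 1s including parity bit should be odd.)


Number of 1s in data: 6
Parity bit: 1

1


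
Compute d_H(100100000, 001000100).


XOR: 101100100
Count of 1s: 4

4


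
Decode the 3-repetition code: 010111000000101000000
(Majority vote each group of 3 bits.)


Groups: 010, 111, 000, 000, 101, 000, 000
Majority votes: 0100100

0100100


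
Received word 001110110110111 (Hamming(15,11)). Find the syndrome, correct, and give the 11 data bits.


Syndrome = 0: no error detected

Data: 11010110111 (no errors)


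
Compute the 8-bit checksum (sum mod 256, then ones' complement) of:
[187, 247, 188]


Sum = 622 mod 256 = 110
Complement = 145

145


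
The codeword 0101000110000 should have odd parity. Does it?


Number of 1s: 4

No, parity error (4 ones)


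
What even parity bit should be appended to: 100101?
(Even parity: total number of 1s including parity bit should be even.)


Number of 1s in data: 3
Parity bit: 1

1


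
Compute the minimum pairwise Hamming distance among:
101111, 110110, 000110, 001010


Comparing all pairs, minimum distance: 2
Can detect 1 errors, correct 0 errors

2


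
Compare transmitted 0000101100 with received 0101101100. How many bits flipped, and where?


XOR: 0101000000

2 error(s) at position(s): 1, 3


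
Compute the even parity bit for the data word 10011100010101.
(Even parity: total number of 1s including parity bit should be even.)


Number of 1s in data: 7
Parity bit: 1

1


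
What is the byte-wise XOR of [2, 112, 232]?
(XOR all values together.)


XOR chain: 2 ^ 112 ^ 232 = 154

154


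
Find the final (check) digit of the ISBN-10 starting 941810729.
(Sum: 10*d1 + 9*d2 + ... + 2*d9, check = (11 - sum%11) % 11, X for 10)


Weighted sum: 248
248 mod 11 = 6

Check digit: 5


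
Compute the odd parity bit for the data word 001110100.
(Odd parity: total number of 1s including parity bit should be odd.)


Number of 1s in data: 4
Parity bit: 1

1


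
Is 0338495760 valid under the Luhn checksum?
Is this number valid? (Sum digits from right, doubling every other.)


Luhn sum = 45
45 mod 10 = 5

Invalid (Luhn sum mod 10 = 5)


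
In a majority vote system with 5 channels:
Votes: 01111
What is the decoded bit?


Ones: 4 out of 5
Threshold: 3

1 (4/5 voted 1)


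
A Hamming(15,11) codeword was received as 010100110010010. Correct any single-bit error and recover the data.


Syndrome = 12: error at position 12

Data: 00010011010 (corrected bit 12)


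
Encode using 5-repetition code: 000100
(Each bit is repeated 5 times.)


Each bit -> 5 copies

000000000000000111110000000000


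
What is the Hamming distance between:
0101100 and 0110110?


XOR: 0011010
Count of 1s: 3

3


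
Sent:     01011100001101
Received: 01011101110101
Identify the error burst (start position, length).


XOR: 00000001111000

Burst at position 7, length 4


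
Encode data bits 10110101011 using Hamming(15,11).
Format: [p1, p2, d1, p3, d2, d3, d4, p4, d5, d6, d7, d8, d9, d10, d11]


Parity bits: p1=1, p2=0, p3=1, p4=0

101101100101011


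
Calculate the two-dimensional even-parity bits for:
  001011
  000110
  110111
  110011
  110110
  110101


Row parities: 101000
Column parities: 001010

Row P: 101000, Col P: 001010, Corner: 0


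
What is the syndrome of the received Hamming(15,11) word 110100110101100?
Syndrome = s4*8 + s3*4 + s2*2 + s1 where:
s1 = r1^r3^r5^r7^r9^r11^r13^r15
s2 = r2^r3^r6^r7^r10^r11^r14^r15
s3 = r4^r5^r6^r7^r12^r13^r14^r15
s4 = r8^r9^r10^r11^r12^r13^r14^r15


s1=1, s2=1, s3=0, s4=0

Syndrome = 3 (error at position 3)


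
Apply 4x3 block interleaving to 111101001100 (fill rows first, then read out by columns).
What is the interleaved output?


Matrix:
  111
  101
  001
  100
Read columns: 110110001110

110110001110


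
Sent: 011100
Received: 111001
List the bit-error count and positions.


XOR: 100101

3 error(s) at position(s): 0, 3, 5


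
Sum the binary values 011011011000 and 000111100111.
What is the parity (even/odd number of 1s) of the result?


011011011000 = 1752
000111100111 = 487
Sum = 2239 = 100010111111
1s count = 8

even parity (8 ones in 100010111111)


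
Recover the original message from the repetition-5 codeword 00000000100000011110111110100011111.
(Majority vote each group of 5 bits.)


Groups: 00000, 00010, 00000, 11110, 11111, 01000, 11111
Majority votes: 0001101

0001101


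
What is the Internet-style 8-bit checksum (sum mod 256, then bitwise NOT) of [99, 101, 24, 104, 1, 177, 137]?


Sum = 643 mod 256 = 131
Complement = 124

124


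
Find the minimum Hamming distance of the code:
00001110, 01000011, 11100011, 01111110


Comparing all pairs, minimum distance: 2
Can detect 1 errors, correct 0 errors

2


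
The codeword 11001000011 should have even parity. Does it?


Number of 1s: 5

No, parity error (5 ones)


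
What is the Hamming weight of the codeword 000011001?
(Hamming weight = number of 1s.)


Counting 1s in 000011001

3


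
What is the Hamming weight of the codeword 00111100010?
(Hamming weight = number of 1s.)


Counting 1s in 00111100010

5


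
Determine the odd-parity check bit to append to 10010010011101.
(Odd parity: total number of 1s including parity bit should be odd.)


Number of 1s in data: 7
Parity bit: 0

0


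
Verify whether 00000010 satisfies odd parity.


Number of 1s: 1

Yes, parity is correct (1 ones)


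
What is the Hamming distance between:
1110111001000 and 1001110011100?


XOR: 0111001010100
Count of 1s: 6

6


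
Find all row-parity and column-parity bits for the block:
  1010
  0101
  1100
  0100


Row parities: 0001
Column parities: 0111

Row P: 0001, Col P: 0111, Corner: 1


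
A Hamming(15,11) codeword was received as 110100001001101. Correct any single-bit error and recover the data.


Syndrome = 0: no error detected

Data: 00001001101 (no errors)


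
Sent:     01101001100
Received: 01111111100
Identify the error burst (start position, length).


XOR: 00010110000

Burst at position 3, length 4


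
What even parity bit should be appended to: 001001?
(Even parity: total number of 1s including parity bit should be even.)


Number of 1s in data: 2
Parity bit: 0

0


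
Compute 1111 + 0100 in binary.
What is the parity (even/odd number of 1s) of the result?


1111 = 15
0100 = 4
Sum = 19 = 10011
1s count = 3

odd parity (3 ones in 10011)


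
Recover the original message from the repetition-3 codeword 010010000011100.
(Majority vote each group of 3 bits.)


Groups: 010, 010, 000, 011, 100
Majority votes: 00010

00010


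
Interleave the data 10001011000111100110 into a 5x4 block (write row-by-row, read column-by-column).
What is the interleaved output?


Matrix:
  1000
  1011
  0001
  1110
  0110
Read columns: 11010000110101101100

11010000110101101100


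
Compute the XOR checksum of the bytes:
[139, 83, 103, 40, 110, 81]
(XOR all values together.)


XOR chain: 139 ^ 83 ^ 103 ^ 40 ^ 110 ^ 81 = 168

168


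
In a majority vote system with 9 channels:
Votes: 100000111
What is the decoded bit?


Ones: 4 out of 9
Threshold: 5

0 (4/9 voted 1)


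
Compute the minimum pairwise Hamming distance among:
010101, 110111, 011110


Comparing all pairs, minimum distance: 2
Can detect 1 errors, correct 0 errors

2


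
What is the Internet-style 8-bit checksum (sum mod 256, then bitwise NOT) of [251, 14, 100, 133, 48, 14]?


Sum = 560 mod 256 = 48
Complement = 207

207


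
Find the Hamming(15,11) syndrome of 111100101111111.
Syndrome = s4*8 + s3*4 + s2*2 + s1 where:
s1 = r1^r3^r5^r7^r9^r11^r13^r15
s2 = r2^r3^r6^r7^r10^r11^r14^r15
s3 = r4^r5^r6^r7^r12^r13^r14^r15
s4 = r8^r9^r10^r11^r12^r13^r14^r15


s1=1, s2=1, s3=0, s4=1

Syndrome = 11 (error at position 11)


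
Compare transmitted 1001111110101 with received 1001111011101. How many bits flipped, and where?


XOR: 0000000101000

2 error(s) at position(s): 7, 9


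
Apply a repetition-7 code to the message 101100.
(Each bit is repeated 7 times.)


Each bit -> 7 copies

111111100000001111111111111100000000000000


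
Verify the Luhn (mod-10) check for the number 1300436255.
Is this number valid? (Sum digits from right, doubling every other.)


Luhn sum = 27
27 mod 10 = 7

Invalid (Luhn sum mod 10 = 7)


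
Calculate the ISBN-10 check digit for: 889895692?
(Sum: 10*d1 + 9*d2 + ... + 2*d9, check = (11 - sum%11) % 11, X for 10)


Weighted sum: 414
414 mod 11 = 7

Check digit: 4


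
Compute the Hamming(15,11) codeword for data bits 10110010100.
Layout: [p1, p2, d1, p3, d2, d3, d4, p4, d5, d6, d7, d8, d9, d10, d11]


Parity bits: p1=0, p2=0, p3=1, p4=0

001101100010100


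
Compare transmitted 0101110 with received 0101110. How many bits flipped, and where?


XOR: 0000000

0 errors (received matches sent)


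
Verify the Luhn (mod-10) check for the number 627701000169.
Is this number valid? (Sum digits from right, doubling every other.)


Luhn sum = 31
31 mod 10 = 1

Invalid (Luhn sum mod 10 = 1)


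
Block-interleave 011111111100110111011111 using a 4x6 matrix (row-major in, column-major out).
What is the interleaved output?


Matrix:
  011111
  111100
  110111
  011111
Read columns: 011011111101111110111011

011011111101111110111011


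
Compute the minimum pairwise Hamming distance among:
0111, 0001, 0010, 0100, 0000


Comparing all pairs, minimum distance: 1
Can detect 0 errors, correct 0 errors

1


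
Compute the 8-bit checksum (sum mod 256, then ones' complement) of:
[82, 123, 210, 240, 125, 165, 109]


Sum = 1054 mod 256 = 30
Complement = 225

225


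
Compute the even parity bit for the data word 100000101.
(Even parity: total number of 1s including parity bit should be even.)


Number of 1s in data: 3
Parity bit: 1

1


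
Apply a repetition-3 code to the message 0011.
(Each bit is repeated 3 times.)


Each bit -> 3 copies

000000111111


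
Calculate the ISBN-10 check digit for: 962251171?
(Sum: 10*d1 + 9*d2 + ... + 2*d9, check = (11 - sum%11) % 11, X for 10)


Weighted sum: 236
236 mod 11 = 5

Check digit: 6


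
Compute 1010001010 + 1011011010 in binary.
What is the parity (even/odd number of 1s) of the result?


1010001010 = 650
1011011010 = 730
Sum = 1380 = 10101100100
1s count = 5

odd parity (5 ones in 10101100100)


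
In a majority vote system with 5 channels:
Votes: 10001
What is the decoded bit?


Ones: 2 out of 5
Threshold: 3

0 (2/5 voted 1)


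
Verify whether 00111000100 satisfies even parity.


Number of 1s: 4

Yes, parity is correct (4 ones)


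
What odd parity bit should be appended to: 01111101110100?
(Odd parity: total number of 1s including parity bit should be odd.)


Number of 1s in data: 9
Parity bit: 0

0


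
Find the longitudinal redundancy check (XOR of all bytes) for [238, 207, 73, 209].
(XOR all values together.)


XOR chain: 238 ^ 207 ^ 73 ^ 209 = 185

185


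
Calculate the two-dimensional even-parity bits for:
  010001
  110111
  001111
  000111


Row parities: 0101
Column parities: 101110

Row P: 0101, Col P: 101110, Corner: 0


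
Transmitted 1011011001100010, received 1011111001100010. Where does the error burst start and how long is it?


XOR: 0000100000000000

Burst at position 4, length 1


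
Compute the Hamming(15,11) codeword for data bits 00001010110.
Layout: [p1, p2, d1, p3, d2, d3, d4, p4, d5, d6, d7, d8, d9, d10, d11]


Parity bits: p1=1, p2=0, p3=0, p4=0

100000001010110


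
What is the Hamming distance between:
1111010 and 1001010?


XOR: 0110000
Count of 1s: 2

2


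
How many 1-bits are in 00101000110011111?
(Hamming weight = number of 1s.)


Counting 1s in 00101000110011111

9


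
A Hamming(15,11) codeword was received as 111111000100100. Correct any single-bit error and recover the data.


Syndrome = 0: no error detected

Data: 11100100100 (no errors)


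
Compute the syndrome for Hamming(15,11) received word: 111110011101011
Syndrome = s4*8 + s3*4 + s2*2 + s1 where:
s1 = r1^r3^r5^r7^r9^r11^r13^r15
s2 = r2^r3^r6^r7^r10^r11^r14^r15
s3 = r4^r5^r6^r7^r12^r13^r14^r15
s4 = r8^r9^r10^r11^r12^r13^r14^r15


s1=1, s2=1, s3=1, s4=0

Syndrome = 7 (error at position 7)


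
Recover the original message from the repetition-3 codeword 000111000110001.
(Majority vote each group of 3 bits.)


Groups: 000, 111, 000, 110, 001
Majority votes: 01010

01010


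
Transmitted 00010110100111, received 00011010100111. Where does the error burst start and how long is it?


XOR: 00001100000000

Burst at position 4, length 2


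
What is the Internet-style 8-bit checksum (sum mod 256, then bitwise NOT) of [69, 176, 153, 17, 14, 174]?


Sum = 603 mod 256 = 91
Complement = 164

164


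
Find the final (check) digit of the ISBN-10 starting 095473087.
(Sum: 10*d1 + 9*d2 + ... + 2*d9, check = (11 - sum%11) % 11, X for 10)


Weighted sum: 244
244 mod 11 = 2

Check digit: 9


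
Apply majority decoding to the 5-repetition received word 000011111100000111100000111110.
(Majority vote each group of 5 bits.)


Groups: 00001, 11111, 00000, 11110, 00001, 11110
Majority votes: 010101

010101


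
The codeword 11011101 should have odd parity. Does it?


Number of 1s: 6

No, parity error (6 ones)


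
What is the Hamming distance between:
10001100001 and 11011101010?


XOR: 01010001011
Count of 1s: 5

5


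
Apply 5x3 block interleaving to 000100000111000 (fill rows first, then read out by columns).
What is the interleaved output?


Matrix:
  000
  100
  000
  111
  000
Read columns: 010100001000010

010100001000010


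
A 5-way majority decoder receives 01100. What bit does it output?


Ones: 2 out of 5
Threshold: 3

0 (2/5 voted 1)


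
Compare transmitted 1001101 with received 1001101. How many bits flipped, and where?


XOR: 0000000

0 errors (received matches sent)


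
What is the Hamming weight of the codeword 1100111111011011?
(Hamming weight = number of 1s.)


Counting 1s in 1100111111011011

12


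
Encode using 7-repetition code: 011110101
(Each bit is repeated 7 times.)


Each bit -> 7 copies

000000011111111111111111111111111110000000111111100000001111111


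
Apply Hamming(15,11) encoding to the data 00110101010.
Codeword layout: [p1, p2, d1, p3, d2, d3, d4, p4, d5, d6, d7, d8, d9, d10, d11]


Parity bits: p1=1, p2=0, p3=0, p4=1

100001110101010


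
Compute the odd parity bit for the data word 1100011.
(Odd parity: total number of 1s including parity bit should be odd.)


Number of 1s in data: 4
Parity bit: 1

1


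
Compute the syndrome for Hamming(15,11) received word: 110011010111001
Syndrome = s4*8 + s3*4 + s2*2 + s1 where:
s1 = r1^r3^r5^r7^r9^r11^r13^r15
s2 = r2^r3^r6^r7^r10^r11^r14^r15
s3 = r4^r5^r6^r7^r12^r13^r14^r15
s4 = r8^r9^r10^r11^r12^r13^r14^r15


s1=0, s2=1, s3=0, s4=1

Syndrome = 10 (error at position 10)


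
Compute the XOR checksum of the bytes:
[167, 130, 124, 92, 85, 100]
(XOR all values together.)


XOR chain: 167 ^ 130 ^ 124 ^ 92 ^ 85 ^ 100 = 52

52


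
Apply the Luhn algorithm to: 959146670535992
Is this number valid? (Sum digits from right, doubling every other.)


Luhn sum = 64
64 mod 10 = 4

Invalid (Luhn sum mod 10 = 4)


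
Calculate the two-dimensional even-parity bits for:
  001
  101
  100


Row parities: 101
Column parities: 000

Row P: 101, Col P: 000, Corner: 0


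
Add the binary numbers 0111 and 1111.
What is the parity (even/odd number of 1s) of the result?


0111 = 7
1111 = 15
Sum = 22 = 10110
1s count = 3

odd parity (3 ones in 10110)


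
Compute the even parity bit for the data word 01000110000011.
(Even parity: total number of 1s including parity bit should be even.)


Number of 1s in data: 5
Parity bit: 1

1


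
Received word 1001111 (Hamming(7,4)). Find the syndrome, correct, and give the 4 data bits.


Syndrome = 1: error at position 1

Data: 0111 (corrected bit 1)


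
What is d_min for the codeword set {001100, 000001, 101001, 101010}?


Comparing all pairs, minimum distance: 2
Can detect 1 errors, correct 0 errors

2


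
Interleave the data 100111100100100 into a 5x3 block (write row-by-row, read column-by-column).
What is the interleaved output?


Matrix:
  100
  111
  100
  100
  100
Read columns: 111110100001000

111110100001000


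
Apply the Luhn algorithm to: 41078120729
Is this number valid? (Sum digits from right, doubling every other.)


Luhn sum = 43
43 mod 10 = 3

Invalid (Luhn sum mod 10 = 3)


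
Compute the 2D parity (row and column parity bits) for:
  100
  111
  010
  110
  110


Row parities: 11100
Column parities: 001

Row P: 11100, Col P: 001, Corner: 1


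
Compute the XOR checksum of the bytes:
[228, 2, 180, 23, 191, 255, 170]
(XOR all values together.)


XOR chain: 228 ^ 2 ^ 180 ^ 23 ^ 191 ^ 255 ^ 170 = 175

175


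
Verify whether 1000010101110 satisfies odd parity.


Number of 1s: 6

No, parity error (6 ones)


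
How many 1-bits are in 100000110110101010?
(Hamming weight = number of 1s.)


Counting 1s in 100000110110101010

8


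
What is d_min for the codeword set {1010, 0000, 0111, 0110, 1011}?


Comparing all pairs, minimum distance: 1
Can detect 0 errors, correct 0 errors

1
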